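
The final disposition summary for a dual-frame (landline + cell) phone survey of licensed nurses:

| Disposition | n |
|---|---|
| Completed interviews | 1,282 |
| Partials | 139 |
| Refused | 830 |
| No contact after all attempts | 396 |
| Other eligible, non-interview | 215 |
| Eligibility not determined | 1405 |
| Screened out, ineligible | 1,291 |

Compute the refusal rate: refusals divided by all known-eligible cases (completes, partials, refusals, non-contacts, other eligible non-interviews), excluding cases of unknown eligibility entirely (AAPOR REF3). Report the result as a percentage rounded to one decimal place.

29.0%

Num: 830
Denom: 1282 + 139 + 830 + 396 + 215 = 2862
REF3 = 830 / 2862 = 0.2900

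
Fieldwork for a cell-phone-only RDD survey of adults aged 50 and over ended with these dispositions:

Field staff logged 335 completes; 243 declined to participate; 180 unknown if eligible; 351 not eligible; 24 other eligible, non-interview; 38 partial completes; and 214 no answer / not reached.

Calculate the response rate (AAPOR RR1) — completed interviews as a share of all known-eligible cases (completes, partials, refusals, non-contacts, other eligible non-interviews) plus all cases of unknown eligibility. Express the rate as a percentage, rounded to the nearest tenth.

32.4%

Numerator = 335
Base = 335 + 38 + 243 + 214 + 24 + 180 = 1034
RR1 = 335 / 1034 = 0.3240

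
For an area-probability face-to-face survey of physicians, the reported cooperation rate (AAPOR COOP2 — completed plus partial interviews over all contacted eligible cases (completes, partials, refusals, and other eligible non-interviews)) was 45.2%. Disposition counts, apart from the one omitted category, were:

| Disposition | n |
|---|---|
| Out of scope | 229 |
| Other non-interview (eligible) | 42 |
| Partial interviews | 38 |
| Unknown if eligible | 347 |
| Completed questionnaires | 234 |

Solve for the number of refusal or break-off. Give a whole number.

Numerator → 234 + 38 = 272
COOP2 = 272 / D = 0.452
D = 272 / 0.452 = 601.8
Other denominator terms total 314
refusal or break-off = 601.8 − 314 ≈ 288

288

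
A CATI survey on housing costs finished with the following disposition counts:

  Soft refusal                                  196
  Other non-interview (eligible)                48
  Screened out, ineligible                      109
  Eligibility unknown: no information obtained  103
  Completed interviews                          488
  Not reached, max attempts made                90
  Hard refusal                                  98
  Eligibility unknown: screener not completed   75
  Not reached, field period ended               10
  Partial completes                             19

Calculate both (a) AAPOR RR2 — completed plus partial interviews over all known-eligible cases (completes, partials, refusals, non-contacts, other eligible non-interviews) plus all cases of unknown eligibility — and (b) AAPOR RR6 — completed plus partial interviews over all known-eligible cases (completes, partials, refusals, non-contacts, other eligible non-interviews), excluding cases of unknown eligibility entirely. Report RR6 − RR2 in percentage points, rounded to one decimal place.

Refused = 98 + 196 = 294
No answer / not reached = 10 + 90 = 100
Eligibility not determined = 75 + 103 = 178
Top = 488 + 19 = 507
Base = 488 + 19 + 294 + 100 + 48 + 178 = 1127
RR2 = 507 / 1127 = 0.4499
Base = 488 + 19 + 294 + 100 + 48 = 949
RR6 = 507 / 949 = 0.5342
Difference = 53.42 − 44.99 = 8.43 percentage points

8.4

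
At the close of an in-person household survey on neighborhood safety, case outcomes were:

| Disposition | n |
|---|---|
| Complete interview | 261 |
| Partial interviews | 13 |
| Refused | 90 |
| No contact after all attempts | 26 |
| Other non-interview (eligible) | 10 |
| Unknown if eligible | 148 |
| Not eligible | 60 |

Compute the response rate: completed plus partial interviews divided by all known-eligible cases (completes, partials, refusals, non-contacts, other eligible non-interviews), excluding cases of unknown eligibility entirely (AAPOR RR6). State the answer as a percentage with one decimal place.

68.5%

Numerator = 261 + 13 = 274
Base = 261 + 13 + 90 + 26 + 10 = 400
RR6 = 274 / 400 = 0.6850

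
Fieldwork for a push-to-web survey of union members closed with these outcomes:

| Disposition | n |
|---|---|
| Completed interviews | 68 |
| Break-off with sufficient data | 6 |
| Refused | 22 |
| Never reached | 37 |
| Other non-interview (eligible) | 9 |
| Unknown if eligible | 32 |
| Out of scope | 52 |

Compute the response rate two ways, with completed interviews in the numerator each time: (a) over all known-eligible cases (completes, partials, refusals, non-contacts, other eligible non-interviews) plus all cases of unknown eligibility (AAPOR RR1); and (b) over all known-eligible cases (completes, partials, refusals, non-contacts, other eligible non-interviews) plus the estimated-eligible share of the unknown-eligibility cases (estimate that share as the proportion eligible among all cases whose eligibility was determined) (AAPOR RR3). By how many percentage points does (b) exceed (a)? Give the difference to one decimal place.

2.0

Numerator = 68
Denom = 68 + 6 + 22 + 37 + 9 + 32 = 174
RR1 = 68 / 174 = 0.3908
Determined eligible = 68 + 6 + 22 + 37 + 9 = 142
e = 142 / (142 + 52) = 142 / 194 = 0.7320
e × U = 0.7320 × 32 = 23.42
Denom = 142 + 23.42 = 165.42
RR3 = 68 / 165.42 = 0.4111
Difference = 41.11 − 39.08 = 2.03 percentage points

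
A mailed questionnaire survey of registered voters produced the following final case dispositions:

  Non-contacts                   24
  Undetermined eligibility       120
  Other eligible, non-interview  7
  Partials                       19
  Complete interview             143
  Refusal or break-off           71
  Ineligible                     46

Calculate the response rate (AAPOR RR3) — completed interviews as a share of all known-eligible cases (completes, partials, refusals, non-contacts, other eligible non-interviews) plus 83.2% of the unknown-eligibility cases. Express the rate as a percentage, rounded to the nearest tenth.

39.3%

Top → 143
Determined eligible → 143 + 19 + 71 + 24 + 7 = 264
Estimated eligible among unknowns → 0.8320 × 120 = 99.84
Denominator → 264 + 99.84 = 363.84
RR3 = 143 / 363.84 = 0.3930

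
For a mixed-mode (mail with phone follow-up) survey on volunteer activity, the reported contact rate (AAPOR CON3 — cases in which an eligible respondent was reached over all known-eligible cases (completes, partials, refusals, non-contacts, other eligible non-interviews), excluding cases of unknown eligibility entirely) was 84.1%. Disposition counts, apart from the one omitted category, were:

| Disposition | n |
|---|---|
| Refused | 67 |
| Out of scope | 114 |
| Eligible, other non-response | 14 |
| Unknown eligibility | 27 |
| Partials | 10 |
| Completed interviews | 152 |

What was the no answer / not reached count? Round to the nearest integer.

Top: 152 + 10 + 67 + 14 = 243
CON3 = 243 / D = 0.841
D = 243 / 0.841 = 288.9
Remaining denominator categories sum to 243
no answer / not reached = 288.9 − 243 ≈ 46

46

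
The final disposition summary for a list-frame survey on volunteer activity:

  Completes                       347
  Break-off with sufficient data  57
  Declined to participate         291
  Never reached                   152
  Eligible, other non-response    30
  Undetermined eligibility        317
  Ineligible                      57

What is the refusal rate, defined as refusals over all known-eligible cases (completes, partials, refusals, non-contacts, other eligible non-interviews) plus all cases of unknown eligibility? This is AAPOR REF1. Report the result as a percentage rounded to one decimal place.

Num = 291
Base = 347 + 57 + 291 + 152 + 30 + 317 = 1194
REF1 = 291 / 1194 = 0.2437

24.4%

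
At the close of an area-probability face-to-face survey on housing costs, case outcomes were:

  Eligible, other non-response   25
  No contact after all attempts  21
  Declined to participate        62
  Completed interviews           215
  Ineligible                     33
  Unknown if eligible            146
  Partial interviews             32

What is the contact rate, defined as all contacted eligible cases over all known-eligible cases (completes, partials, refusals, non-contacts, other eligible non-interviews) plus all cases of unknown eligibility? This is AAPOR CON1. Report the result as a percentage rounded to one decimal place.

Numerator = 215 + 32 + 62 + 25 = 334
Denominator = 215 + 32 + 62 + 21 + 25 + 146 = 501
CON1 = 334 / 501 = 0.6667

66.7%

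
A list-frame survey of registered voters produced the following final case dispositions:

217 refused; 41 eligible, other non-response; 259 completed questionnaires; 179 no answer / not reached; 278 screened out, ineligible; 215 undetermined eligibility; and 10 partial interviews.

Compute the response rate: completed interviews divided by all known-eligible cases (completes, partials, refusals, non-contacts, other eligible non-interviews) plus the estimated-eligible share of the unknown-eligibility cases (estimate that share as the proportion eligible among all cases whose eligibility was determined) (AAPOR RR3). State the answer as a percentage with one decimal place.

30.1%

Numerator = 259
Determined eligible = 259 + 10 + 217 + 179 + 41 = 706
e = 706 / (706 + 278) = 706 / 984 = 0.7175
Estimated eligible among unknowns = 0.7175 × 215 = 154.26
Denominator = 706 + 154.26 = 860.26
RR3 = 259 / 860.26 = 0.3011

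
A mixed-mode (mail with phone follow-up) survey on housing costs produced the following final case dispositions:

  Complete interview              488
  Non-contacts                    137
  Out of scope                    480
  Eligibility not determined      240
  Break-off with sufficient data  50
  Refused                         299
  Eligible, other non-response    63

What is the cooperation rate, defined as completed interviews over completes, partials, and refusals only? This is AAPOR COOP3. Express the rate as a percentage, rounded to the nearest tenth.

58.3%

Top: 488
Denom: 488 + 50 + 299 = 837
COOP3 = 488 / 837 = 0.5830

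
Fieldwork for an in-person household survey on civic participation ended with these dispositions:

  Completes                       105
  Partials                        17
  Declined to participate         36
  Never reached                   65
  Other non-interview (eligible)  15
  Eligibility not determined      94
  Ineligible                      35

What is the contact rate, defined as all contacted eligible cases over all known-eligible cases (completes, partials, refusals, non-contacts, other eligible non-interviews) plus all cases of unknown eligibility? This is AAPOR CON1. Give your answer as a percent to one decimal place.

Num → 105 + 17 + 36 + 15 = 173
Base → 105 + 17 + 36 + 65 + 15 + 94 = 332
CON1 = 173 / 332 = 0.5211

52.1%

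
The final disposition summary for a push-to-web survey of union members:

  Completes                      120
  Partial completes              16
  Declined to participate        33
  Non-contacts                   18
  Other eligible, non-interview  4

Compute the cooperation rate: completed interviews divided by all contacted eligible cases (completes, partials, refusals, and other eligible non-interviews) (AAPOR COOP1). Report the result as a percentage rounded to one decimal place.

69.4%

Numerator = 120
Base = 120 + 16 + 33 + 4 = 173
COOP1 = 120 / 173 = 0.6936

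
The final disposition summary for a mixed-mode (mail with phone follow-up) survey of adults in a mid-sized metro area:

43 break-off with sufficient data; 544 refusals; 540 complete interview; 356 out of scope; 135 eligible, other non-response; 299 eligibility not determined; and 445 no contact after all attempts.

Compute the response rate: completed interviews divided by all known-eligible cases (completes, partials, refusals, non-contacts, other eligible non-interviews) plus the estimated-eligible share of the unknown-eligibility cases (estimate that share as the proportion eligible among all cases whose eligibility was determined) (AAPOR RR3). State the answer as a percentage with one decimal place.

27.6%

Num → 540
Known eligible → 540 + 43 + 544 + 445 + 135 = 1707
e = 1707 / (1707 + 356) = 1707 / 2063 = 0.8274
Eligible share of unknowns → 0.8274 × 299 = 247.39
Base → 1707 + 247.39 = 1954.39
RR3 = 540 / 1954.39 = 0.2763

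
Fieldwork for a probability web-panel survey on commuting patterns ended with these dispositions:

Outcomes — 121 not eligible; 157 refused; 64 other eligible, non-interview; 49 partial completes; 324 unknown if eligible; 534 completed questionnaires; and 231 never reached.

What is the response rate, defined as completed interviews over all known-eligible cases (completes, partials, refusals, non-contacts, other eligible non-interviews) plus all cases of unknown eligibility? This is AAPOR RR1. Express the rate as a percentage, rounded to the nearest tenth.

39.3%

Top: 534
Denom: 534 + 49 + 157 + 231 + 64 + 324 = 1359
RR1 = 534 / 1359 = 0.3929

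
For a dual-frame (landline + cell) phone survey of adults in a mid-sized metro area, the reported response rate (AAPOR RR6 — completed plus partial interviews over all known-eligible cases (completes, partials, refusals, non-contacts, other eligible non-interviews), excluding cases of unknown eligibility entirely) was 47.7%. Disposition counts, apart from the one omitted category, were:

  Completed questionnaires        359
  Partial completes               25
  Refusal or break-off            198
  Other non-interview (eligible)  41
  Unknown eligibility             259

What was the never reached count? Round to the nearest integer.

Top → 359 + 25 = 384
RR6 = 384 / D = 0.477
D = 384 / 0.477 = 805.0
Other denominator terms total 623
never reached = 805.0 − 623 ≈ 182

182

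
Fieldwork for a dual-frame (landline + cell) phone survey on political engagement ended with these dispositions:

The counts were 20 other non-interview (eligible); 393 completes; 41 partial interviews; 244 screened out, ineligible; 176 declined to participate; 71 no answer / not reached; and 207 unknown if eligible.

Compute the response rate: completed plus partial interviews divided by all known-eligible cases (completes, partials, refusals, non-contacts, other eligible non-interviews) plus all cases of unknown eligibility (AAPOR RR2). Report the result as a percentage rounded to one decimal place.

47.8%

Num: 393 + 41 = 434
Denom: 393 + 41 + 176 + 71 + 20 + 207 = 908
RR2 = 434 / 908 = 0.4780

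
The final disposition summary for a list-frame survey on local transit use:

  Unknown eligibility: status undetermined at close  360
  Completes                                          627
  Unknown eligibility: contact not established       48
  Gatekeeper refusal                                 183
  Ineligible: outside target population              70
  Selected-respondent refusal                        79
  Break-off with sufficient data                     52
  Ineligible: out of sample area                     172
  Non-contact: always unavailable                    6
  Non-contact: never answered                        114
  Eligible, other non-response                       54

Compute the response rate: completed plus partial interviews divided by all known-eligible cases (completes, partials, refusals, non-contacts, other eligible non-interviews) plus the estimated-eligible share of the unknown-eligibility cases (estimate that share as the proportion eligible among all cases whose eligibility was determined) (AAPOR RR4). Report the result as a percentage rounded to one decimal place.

Refused = 183 + 79 = 262
No contact after all attempts = 114 + 6 = 120
Unknown eligibility = 48 + 360 = 408
Out of scope = 70 + 172 = 242
Top: 627 + 52 = 679
Determined eligible: 627 + 52 + 262 + 120 + 54 = 1115
e = 1115 / (1115 + 242) = 1115 / 1357 = 0.8217
Eligible share of unknowns: 0.8217 × 408 = 335.25
Base: 1115 + 335.25 = 1450.25
RR4 = 679 / 1450.25 = 0.4682

46.8%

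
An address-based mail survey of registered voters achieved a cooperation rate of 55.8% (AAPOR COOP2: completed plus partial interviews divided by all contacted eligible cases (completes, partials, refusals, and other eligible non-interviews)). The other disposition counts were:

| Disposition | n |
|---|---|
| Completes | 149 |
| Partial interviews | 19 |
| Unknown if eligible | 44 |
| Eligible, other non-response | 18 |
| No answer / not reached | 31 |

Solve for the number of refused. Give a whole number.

115

Numerator: 149 + 19 = 168
COOP2 = 168 / D = 0.558
D = 168 / 0.558 = 301.1
Remaining denominator categories sum to 186
refused = 301.1 − 186 ≈ 115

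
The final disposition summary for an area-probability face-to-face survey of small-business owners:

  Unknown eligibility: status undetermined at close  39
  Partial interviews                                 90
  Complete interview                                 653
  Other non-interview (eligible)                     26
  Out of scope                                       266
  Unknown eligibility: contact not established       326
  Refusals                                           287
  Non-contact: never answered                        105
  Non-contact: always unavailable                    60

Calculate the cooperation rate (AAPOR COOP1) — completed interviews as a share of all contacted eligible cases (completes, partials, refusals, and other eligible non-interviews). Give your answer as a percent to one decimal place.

No answer / not reached = 105 + 60 = 165
Undetermined eligibility = 326 + 39 = 365
Numerator: 653
Base: 653 + 90 + 287 + 26 = 1056
COOP1 = 653 / 1056 = 0.6184

61.8%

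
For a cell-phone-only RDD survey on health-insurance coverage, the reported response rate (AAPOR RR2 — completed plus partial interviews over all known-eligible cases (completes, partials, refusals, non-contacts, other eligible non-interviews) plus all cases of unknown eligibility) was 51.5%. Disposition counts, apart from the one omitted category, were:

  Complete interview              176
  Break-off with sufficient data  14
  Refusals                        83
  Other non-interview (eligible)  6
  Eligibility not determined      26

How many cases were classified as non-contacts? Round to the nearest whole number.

Top: 176 + 14 = 190
RR2 = 190 / D = 0.515
D = 190 / 0.515 = 368.9
Remaining denominator categories sum to 305
non-contacts = 368.9 − 305 ≈ 64

64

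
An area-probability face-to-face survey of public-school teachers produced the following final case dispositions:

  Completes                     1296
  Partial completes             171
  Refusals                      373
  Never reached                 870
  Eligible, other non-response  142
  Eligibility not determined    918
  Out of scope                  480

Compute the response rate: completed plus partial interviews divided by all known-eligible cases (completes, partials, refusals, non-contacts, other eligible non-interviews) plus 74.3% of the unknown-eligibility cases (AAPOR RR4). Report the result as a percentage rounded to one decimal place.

41.5%

Numerator → 1296 + 171 = 1467
Determined eligible → 1296 + 171 + 373 + 870 + 142 = 2852
Estimated eligible among unknowns → 0.7430 × 918 = 682.07
Denom → 2852 + 682.07 = 3534.07
RR4 = 1467 / 3534.07 = 0.4151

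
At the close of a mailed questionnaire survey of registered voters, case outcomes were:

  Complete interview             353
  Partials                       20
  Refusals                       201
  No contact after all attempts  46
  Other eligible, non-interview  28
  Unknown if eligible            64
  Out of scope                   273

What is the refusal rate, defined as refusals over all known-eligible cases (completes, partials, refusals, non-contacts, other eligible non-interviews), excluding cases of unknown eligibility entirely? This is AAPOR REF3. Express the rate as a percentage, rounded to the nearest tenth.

31.0%

Top = 201
Base = 353 + 20 + 201 + 46 + 28 = 648
REF3 = 201 / 648 = 0.3102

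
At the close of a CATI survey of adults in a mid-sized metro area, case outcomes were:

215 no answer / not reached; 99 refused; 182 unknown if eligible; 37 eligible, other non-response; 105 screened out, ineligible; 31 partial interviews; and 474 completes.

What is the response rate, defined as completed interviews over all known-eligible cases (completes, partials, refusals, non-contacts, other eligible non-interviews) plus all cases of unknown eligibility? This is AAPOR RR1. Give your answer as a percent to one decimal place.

45.7%

Numerator → 474
Denominator → 474 + 31 + 99 + 215 + 37 + 182 = 1038
RR1 = 474 / 1038 = 0.4566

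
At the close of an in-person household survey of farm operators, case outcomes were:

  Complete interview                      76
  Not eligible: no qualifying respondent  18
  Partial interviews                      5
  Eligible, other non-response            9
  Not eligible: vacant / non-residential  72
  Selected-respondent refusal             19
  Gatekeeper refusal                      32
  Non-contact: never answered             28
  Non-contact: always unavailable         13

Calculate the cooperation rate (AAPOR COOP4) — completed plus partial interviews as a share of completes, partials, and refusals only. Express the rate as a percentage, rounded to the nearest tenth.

Refused = 32 + 19 = 51
Never reached = 28 + 13 = 41
Out of scope = 18 + 72 = 90
Top → 76 + 5 = 81
Denominator → 76 + 5 + 51 = 132
COOP4 = 81 / 132 = 0.6136

61.4%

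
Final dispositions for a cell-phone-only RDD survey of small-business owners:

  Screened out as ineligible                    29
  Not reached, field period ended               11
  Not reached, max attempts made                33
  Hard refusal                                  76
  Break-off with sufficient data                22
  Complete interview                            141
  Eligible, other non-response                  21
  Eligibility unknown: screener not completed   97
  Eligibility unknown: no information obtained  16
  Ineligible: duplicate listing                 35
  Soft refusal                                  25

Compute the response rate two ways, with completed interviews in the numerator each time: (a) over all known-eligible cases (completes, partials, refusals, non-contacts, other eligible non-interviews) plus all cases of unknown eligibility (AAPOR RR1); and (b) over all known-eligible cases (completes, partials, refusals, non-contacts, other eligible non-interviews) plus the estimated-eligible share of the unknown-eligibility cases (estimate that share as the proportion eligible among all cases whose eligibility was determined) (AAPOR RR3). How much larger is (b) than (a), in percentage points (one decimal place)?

Declined to participate = 76 + 25 = 101
No answer / not reached = 11 + 33 = 44
Unknown eligibility = 97 + 16 = 113
Out of scope = 29 + 35 = 64
Numerator → 141
Denom → 141 + 22 + 101 + 44 + 21 + 113 = 442
RR1 = 141 / 442 = 0.3190
Determined eligible → 141 + 22 + 101 + 44 + 21 = 329
e = 329 / (329 + 64) = 329 / 393 = 0.8372
Eligible share of unknowns → 0.8372 × 113 = 94.60
Denom → 329 + 94.60 = 423.60
RR3 = 141 / 423.60 = 0.3329
Difference = 33.29 − 31.90 = 1.39 percentage points

1.4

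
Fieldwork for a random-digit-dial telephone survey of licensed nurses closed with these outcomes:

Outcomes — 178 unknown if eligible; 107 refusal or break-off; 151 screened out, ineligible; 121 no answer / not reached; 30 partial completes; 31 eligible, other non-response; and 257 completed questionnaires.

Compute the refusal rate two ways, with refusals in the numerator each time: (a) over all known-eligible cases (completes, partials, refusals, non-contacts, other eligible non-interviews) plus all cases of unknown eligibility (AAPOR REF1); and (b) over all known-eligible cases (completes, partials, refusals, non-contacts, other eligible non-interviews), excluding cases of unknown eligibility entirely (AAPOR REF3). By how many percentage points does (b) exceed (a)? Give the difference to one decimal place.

4.8

Numerator → 107
Denominator → 257 + 30 + 107 + 121 + 31 + 178 = 724
REF1 = 107 / 724 = 0.1478
Denominator → 257 + 30 + 107 + 121 + 31 = 546
REF3 = 107 / 546 = 0.1960
Difference = 19.60 − 14.78 = 4.82 percentage points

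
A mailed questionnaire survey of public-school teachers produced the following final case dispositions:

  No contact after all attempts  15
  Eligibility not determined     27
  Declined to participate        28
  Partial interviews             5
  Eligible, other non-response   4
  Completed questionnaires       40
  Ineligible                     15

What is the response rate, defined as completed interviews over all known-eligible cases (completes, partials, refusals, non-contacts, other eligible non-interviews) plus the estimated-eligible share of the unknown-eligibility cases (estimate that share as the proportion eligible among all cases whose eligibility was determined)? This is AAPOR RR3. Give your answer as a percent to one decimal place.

34.7%

Num = 40
Eligible (known) = 40 + 5 + 28 + 15 + 4 = 92
e = 92 / (92 + 15) = 92 / 107 = 0.8598
e × U = 0.8598 × 27 = 23.21
Denominator = 92 + 23.21 = 115.21
RR3 = 40 / 115.21 = 0.3472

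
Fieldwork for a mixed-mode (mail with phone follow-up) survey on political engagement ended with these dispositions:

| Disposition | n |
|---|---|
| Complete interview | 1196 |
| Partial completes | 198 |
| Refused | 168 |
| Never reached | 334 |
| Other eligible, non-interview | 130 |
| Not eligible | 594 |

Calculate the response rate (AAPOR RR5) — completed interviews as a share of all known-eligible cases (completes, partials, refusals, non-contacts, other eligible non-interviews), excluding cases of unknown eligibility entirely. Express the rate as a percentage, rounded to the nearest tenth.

Top = 1196
Denominator = 1196 + 198 + 168 + 334 + 130 = 2026
RR5 = 1196 / 2026 = 0.5903

59.0%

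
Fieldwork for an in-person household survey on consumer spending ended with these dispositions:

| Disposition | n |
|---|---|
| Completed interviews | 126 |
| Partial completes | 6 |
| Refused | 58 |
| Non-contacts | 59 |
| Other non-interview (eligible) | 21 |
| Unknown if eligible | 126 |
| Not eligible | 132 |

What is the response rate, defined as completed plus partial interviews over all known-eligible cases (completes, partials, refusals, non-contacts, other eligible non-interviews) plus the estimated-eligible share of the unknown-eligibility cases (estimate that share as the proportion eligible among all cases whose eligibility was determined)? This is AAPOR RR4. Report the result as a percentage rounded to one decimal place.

Numerator = 126 + 6 = 132
Known eligible = 126 + 6 + 58 + 59 + 21 = 270
e = 270 / (270 + 132) = 270 / 402 = 0.6716
e × U = 0.6716 × 126 = 84.62
Base = 270 + 84.62 = 354.62
RR4 = 132 / 354.62 = 0.3722

37.2%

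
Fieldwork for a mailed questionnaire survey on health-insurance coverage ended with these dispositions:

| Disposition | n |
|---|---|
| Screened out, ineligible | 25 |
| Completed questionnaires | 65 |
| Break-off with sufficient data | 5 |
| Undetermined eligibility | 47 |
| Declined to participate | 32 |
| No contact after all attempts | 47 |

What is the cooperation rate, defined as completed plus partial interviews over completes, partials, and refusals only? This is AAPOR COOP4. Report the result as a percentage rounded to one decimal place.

Top → 65 + 5 = 70
Denominator → 65 + 5 + 32 = 102
COOP4 = 70 / 102 = 0.6863

68.6%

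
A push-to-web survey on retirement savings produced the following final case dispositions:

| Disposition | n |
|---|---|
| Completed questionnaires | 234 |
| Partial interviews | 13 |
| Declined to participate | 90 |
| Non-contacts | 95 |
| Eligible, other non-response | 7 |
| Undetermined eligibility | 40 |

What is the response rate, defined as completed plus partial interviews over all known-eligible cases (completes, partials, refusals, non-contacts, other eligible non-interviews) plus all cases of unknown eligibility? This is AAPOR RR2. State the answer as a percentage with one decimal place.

Num → 234 + 13 = 247
Denom → 234 + 13 + 90 + 95 + 7 + 40 = 479
RR2 = 247 / 479 = 0.5157

51.6%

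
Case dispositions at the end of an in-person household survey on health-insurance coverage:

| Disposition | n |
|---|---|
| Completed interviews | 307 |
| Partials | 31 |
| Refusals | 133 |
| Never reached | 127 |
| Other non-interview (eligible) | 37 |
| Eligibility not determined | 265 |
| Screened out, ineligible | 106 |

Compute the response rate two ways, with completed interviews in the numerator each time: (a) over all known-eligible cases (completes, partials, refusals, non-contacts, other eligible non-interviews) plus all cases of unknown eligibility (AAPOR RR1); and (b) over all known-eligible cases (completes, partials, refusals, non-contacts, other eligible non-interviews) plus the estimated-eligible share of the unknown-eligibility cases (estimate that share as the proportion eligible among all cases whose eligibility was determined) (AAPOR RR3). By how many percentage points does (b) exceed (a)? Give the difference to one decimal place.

1.5

Num → 307
Denom → 307 + 31 + 133 + 127 + 37 + 265 = 900
RR1 = 307 / 900 = 0.3411
Determined eligible → 307 + 31 + 133 + 127 + 37 = 635
e = 635 / (635 + 106) = 635 / 741 = 0.8570
e × U → 0.8570 × 265 = 227.10
Denom → 635 + 227.10 = 862.10
RR3 = 307 / 862.10 = 0.3561
Difference = 35.61 − 34.11 = 1.50 percentage points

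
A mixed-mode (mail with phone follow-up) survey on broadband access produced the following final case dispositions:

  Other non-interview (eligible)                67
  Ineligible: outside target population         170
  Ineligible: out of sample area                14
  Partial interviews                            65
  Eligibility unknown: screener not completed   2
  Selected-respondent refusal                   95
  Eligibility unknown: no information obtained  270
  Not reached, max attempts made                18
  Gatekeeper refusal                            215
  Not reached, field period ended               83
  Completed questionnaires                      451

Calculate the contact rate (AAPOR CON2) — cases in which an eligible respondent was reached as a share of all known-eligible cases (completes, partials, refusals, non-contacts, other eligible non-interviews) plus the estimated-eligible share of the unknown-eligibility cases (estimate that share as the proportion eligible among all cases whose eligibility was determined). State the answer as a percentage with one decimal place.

Refused = 215 + 95 = 310
Never reached = 83 + 18 = 101
Eligibility not determined = 2 + 270 = 272
Screened out, ineligible = 170 + 14 = 184
Top → 451 + 65 + 310 + 67 = 893
Known eligible → 451 + 65 + 310 + 101 + 67 = 994
e = 994 / (994 + 184) = 994 / 1178 = 0.8438
Eligible share of unknowns → 0.8438 × 272 = 229.51
Denominator → 994 + 229.51 = 1223.51
CON2 = 893 / 1223.51 = 0.7299

73.0%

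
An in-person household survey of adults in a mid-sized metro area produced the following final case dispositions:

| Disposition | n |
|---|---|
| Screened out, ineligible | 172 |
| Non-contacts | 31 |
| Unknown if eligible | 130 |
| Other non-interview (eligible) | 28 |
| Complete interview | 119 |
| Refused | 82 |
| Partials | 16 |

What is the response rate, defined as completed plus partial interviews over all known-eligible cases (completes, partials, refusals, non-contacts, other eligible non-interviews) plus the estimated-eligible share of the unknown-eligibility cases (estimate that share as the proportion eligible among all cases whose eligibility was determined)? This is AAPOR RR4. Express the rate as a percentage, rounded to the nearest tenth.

Numerator → 119 + 16 = 135
Eligible (known) → 119 + 16 + 82 + 31 + 28 = 276
e = 276 / (276 + 172) = 276 / 448 = 0.6161
Estimated eligible among unknowns → 0.6161 × 130 = 80.09
Base → 276 + 80.09 = 356.09
RR4 = 135 / 356.09 = 0.3791

37.9%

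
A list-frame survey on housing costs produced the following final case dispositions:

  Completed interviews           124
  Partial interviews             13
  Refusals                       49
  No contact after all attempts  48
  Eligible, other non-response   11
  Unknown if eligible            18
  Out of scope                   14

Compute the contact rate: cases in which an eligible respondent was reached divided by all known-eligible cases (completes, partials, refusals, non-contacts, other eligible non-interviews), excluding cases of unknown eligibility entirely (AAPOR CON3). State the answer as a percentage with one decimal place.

80.4%

Numerator = 124 + 13 + 49 + 11 = 197
Denominator = 124 + 13 + 49 + 48 + 11 = 245
CON3 = 197 / 245 = 0.8041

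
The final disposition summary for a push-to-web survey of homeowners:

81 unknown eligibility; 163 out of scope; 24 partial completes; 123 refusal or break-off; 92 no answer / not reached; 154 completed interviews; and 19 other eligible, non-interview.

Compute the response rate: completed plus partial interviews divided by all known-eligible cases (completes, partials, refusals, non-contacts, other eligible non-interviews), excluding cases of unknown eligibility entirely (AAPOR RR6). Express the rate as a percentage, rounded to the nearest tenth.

43.2%

Num = 154 + 24 = 178
Denominator = 154 + 24 + 123 + 92 + 19 = 412
RR6 = 178 / 412 = 0.4320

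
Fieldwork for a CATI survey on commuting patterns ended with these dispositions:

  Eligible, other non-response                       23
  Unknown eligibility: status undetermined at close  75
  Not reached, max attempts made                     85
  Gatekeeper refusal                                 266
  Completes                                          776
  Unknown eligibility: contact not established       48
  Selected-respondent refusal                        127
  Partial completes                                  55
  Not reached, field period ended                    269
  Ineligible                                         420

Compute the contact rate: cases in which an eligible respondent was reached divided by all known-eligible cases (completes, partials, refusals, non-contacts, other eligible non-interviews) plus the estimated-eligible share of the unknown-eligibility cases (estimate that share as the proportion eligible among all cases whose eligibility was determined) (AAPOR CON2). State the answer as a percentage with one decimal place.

Refusals = 266 + 127 = 393
Non-contacts = 269 + 85 = 354
Unknown if eligible = 48 + 75 = 123
Numerator = 776 + 55 + 393 + 23 = 1247
Determined eligible = 776 + 55 + 393 + 354 + 23 = 1601
e = 1601 / (1601 + 420) = 1601 / 2021 = 0.7922
e × U = 0.7922 × 123 = 97.44
Denominator = 1601 + 97.44 = 1698.44
CON2 = 1247 / 1698.44 = 0.7342

73.4%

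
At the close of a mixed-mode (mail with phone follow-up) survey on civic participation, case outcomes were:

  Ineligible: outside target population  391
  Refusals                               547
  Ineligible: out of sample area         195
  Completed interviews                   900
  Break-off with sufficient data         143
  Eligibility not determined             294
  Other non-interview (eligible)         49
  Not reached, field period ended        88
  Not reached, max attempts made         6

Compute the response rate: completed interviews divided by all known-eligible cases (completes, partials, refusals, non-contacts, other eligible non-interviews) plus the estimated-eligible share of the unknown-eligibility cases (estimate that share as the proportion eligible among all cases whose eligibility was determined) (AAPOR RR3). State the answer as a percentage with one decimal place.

Non-contacts = 88 + 6 = 94
Screened out, ineligible = 391 + 195 = 586
Top = 900
Eligible (known) = 900 + 143 + 547 + 94 + 49 = 1733
e = 1733 / (1733 + 586) = 1733 / 2319 = 0.7473
Eligible share of unknowns = 0.7473 × 294 = 219.71
Denom = 1733 + 219.71 = 1952.71
RR3 = 900 / 1952.71 = 0.4609

46.1%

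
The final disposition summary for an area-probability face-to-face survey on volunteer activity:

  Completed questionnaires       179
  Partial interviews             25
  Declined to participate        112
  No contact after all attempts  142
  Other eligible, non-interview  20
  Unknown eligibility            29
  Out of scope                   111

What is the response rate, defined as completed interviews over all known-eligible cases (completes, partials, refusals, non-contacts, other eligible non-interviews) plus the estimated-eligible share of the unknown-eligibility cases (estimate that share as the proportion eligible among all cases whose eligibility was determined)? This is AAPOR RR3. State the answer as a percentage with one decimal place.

Numerator: 179
Determined eligible: 179 + 25 + 112 + 142 + 20 = 478
e = 478 / (478 + 111) = 478 / 589 = 0.8115
Estimated eligible among unknowns: 0.8115 × 29 = 23.53
Denom: 478 + 23.53 = 501.53
RR3 = 179 / 501.53 = 0.3569

35.7%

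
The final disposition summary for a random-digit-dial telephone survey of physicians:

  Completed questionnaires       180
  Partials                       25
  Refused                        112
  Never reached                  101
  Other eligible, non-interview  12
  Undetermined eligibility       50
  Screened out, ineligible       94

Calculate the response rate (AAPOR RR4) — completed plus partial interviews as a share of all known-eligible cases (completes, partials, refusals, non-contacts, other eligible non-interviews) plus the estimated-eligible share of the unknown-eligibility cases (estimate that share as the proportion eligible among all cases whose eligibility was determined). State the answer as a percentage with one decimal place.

43.5%

Numerator = 180 + 25 = 205
Eligible (known) = 180 + 25 + 112 + 101 + 12 = 430
e = 430 / (430 + 94) = 430 / 524 = 0.8206
e × U = 0.8206 × 50 = 41.03
Denominator = 430 + 41.03 = 471.03
RR4 = 205 / 471.03 = 0.4352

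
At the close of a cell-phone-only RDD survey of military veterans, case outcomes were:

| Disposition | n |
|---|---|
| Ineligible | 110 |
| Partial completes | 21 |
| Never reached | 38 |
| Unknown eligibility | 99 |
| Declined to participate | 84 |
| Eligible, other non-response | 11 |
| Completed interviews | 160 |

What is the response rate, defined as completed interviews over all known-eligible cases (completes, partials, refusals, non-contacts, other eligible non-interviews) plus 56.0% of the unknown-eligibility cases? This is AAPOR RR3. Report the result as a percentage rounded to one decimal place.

43.3%

Numerator = 160
Known eligible = 160 + 21 + 84 + 38 + 11 = 314
Eligible share of unknowns = 0.5600 × 99 = 55.44
Denominator = 314 + 55.44 = 369.44
RR3 = 160 / 369.44 = 0.4331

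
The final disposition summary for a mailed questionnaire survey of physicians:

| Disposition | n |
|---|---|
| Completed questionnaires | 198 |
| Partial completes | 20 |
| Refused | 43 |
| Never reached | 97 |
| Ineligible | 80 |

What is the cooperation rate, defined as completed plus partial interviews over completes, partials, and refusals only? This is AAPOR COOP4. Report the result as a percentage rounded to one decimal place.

Num → 198 + 20 = 218
Base → 198 + 20 + 43 = 261
COOP4 = 218 / 261 = 0.8352

83.5%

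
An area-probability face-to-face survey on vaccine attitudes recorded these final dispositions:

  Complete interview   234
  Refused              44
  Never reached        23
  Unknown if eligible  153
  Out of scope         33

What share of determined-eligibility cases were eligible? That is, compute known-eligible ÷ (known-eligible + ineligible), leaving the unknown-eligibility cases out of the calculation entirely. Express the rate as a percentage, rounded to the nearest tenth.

Eligible (known) = 234 + 44 + 23 = 301
e = 301 / (301 + 33) = 301 / 334 = 0.9012

90.1%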